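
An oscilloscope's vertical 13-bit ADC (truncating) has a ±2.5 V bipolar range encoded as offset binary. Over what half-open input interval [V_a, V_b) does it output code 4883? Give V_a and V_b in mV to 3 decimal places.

LSB = 5/2^13 = 0.610 mV.
V_a = V_low + 4883·LSB = 0.480347 V; V_b = V_low + 4884·LSB = 0.480957 V.

[480.347 mV, 480.957 mV)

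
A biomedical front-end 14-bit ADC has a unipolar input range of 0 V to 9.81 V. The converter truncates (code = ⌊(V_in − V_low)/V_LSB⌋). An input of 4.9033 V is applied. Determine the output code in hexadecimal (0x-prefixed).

Full-scale span = 9.81 V; LSB = 9.81/2^14 = 0.599 mV.
(V_in − V_low)/LSB = (4.9033 − 0) / 0.000598755 = 8189.161.
So the output code is 8189.
In hexadecimal (0x-prefixed): 0x1FFD.

code 0x1FFD (decimal 8189)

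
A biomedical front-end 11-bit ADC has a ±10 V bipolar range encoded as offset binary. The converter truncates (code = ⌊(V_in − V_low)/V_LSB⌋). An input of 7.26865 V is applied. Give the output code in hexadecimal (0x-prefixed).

LSB = 20 V / 2048 = 9.766 mV.
Input sits at 1768.310 steps above V_low.
⌊·⌋(1768.310) = 1768.
In hexadecimal (0x-prefixed): 0x6E8.

code 0x6E8 (decimal 1768)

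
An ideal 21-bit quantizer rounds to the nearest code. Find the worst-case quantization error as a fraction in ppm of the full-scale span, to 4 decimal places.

Rounding → worst-case error = ½ LSB = V_FS/2^22, so 1e+06/4194304 = 0.238419 ppm of full scale.

0.2384 ppm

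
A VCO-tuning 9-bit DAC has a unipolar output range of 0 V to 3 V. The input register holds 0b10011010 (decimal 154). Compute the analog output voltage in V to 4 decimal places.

0.9023 V

LSB = 3 V / 2^9 = 5.859 mV.
Code 0b10011010 = 154 decimal.
V_out = 0 + 154 × 0.00585938 V = 0.902344 V.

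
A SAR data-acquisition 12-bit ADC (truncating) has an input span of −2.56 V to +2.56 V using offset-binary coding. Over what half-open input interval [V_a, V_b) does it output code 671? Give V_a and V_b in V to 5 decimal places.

LSB = 5.12/2^12 = 1.250 mV.
V_a = V_low + 671·LSB = -1.72125 V; V_b = V_low + 672·LSB = -1.72 V.

[-1.72125 V, -1.72000 V)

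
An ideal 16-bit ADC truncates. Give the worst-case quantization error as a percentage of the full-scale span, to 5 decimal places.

Truncating → worst-case error = 1 LSB = V_FS/2^16, so 100/65536 = 0.00152588 % of full scale.

0.00153 %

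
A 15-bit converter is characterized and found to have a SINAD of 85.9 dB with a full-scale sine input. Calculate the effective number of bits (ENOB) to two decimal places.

13.98 bits

ENOB = (SINAD − 1.76) / 6.02 = (85.9 − 1.76)/6.02 = 13.977.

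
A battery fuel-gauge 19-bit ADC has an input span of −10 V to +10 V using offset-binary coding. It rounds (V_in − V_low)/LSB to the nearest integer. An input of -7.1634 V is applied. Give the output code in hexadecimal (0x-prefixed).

code 0x12278 (decimal 74360)

LSB = 20 V / 524288 = 38.15 µV.
Input sits at 74359.767 steps above V_low.
Round → code 74360.
In hexadecimal (0x-prefixed): 0x12278.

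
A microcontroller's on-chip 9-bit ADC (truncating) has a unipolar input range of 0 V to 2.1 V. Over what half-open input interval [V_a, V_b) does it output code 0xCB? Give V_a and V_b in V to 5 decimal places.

LSB = 2.1/2^9 = 4.102 mV.
Code 0xCB = 203 decimal.
V_a = V_low + 203·LSB = 0.832617 V; V_b = V_low + 204·LSB = 0.836719 V.

[0.83262 V, 0.83672 V)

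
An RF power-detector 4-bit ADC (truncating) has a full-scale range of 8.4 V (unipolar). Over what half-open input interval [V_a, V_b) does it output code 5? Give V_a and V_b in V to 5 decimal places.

[2.62500 V, 3.15000 V)

LSB = 8.4/2^4 = 0.5250 V.
V_a = V_low + 5·LSB = 2.625 V; V_b = V_low + 6·LSB = 3.15 V.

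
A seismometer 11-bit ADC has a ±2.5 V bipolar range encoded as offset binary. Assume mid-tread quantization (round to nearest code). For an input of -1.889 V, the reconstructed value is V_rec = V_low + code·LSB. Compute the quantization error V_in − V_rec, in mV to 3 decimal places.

LSB = 5/2^11 = 2.441 mV.
(V_in − V_low)/LSB = (-1.889 − (−2.5))/0.00244141 = 250.2656 → code 250 (round).
V_rec = (−2.5) + 250·0.00244141 = -1.8896484 V.
Difference: 0.000648438 V → 0.648 mV.

0.648 mV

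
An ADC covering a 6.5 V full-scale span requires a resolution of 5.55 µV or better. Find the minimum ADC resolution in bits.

21 bits

Number of steps required ≥ 6.5 V / 5.55 µV = 1171171.17.
Need 2^N ≥ 1171171.17; 2^20 = 1048576, 2^21 = 2097152.
Minimum N = 21.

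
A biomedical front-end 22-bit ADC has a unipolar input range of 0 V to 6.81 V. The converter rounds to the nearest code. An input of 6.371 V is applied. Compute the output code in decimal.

code 3923922

LSB = 6.81 V / 4194304 = 1.62 µV.
Input sits at 3923922.288 steps above V_low.
Round → code 3923922.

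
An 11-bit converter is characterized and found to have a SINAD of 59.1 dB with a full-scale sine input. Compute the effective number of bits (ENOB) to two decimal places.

ENOB = (SINAD − 1.76) / 6.02 = (59.1 − 1.76)/6.02 = 9.525.

9.52 bits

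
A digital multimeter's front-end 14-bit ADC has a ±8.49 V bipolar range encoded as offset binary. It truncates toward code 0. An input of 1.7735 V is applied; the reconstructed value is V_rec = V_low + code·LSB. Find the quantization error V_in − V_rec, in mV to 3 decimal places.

0.259 mV

Step size: 16.98 V ÷ 2^14 = 1.036 mV.
Scaled input = 9903.2499 LSBs, so code = 9903.
V_rec = (−8.49) + 9903·0.00103638 = 1.773241 V.
V_in − V_rec = 0.000259033 V = 0.259 mV.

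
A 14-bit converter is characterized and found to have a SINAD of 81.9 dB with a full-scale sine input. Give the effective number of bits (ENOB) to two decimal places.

13.31 bits

ENOB = (SINAD − 1.76) / 6.02 = (81.9 − 1.76)/6.02 = 13.312.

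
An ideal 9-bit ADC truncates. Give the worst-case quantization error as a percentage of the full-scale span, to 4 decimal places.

0.1953 %

Truncating → worst-case error = 1 LSB = V_FS/2^9, so 100/512 = 0.195312 % of full scale.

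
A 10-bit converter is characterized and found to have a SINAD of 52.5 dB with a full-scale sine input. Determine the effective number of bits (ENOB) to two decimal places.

8.43 bits

ENOB = (SINAD − 1.76) / 6.02 = (52.5 − 1.76)/6.02 = 8.429.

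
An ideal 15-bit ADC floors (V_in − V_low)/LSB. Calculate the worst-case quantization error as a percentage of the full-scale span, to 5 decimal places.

0.00305 %

Truncating → worst-case error = 1 LSB = V_FS/2^15, so 100/32768 = 0.00305176 % of full scale.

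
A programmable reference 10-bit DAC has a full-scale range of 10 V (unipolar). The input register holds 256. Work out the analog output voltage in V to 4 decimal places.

2.5000 V

LSB = 10 V / 2^10 = 9.766 mV.
V_out = 0 + 256 × 0.00976562 V = 2.5 V.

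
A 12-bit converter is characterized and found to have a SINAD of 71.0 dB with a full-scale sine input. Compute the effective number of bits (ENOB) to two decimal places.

11.50 bits

ENOB = (SINAD − 1.76) / 6.02 = (71.0 − 1.76)/6.02 = 11.502.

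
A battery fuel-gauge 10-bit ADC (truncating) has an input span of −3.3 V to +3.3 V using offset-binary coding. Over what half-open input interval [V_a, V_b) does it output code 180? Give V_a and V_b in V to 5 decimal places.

[-2.13984 V, -2.13340 V)

LSB = 6.6/2^10 = 6.445 mV.
V_a = V_low + 180·LSB = -2.13984 V; V_b = V_low + 181·LSB = -2.1334 V.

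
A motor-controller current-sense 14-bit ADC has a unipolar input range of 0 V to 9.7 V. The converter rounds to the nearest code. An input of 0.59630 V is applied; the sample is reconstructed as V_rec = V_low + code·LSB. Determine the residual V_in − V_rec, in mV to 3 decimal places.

0.115 mV

LSB = 9.7/2^14 = 0.592 mV.
Scaled input = 1007.1937 LSBs, so code = 1007.
V_rec = 0 + 1007·0.000592041 = 0.5961853 V.
Difference: 0.000114697 V → 0.115 mV.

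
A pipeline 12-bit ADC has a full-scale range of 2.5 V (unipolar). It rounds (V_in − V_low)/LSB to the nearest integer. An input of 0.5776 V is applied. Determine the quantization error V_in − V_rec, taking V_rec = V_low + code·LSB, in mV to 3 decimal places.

0.207 mV

Step size: 2.5 V ÷ 2^12 = 0.610 mV.
(0.5776 − 0)/0.000610352 = 946.3398; round gives code 946.
Reconstructed: 0.57739258 V.
Error = 0.5776 − 0.57739258 = 0.000207422 V = 0.207 mV.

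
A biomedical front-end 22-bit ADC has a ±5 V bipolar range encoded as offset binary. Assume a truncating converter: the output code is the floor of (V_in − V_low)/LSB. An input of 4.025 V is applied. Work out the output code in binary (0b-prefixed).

code 0b1110011100001010001111 (decimal 3785359)

Full-scale span = 10 V; LSB = 10/2^22 = 2.38 µV.
(4.025 − (−5)) / 2.38419e-06 = 3785359.360 LSBs.
Floor → code 3785359.
In binary (0b-prefixed): 0b1110011100001010001111.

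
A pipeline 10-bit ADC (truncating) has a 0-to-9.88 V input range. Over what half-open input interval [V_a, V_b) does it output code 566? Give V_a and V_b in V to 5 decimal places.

[5.46102 V, 5.47066 V)

LSB = 9.88/2^10 = 9.648 mV.
V_a = V_low + 566·LSB = 5.46102 V; V_b = V_low + 567·LSB = 5.47066 V.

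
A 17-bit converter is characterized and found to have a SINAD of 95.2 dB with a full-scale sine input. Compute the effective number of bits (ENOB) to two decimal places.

ENOB = (SINAD − 1.76) / 6.02 = (95.2 − 1.76)/6.02 = 15.522.

15.52 bits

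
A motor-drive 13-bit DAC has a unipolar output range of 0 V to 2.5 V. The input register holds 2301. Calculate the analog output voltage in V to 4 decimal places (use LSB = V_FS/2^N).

LSB = 2.5 V / 2^13 = 305.18 µV.
V_out = 0 + 2301 × 0.000305176 V = 0.702209 V.

0.7022 V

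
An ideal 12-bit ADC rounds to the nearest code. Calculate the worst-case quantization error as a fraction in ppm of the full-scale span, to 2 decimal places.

Rounding → worst-case error = ½ LSB = V_FS/2^13, so 1e+06/8192 = 122.07 ppm of full scale.

122.07 ppm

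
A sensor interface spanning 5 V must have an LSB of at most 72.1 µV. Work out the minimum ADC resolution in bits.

Number of steps required ≥ 5 V / 72.1 µV = 69348.13.
Need 2^N ≥ 69348.13; 2^16 = 65536, 2^17 = 131072.
Minimum N = 17.

17 bits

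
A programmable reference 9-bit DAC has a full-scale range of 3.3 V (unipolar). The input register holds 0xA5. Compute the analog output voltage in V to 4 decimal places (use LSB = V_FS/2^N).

1.0635 V

LSB = 3.3 V / 2^9 = 6.445 mV.
Code 0xA5 = 165 decimal.
V_out = 0 + 165 × 0.00644531 V = 1.06348 V.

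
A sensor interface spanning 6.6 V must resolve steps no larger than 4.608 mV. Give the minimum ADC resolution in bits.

Number of steps required ≥ 6.6 V / 4.608 mV = 1432.29.
Need 2^N ≥ 1432.29; 2^10 = 1024, 2^11 = 2048.
Minimum N = 11.

11 bits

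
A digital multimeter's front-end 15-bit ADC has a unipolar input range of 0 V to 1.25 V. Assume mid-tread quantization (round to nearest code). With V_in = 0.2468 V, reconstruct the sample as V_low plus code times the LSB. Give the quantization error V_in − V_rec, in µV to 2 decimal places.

-10.91 µV

Step size: 1.25 V ÷ 2^15 = 38.15 µV.
Scaled input = 6469.7139 LSBs, so code = 6470.
V_rec = 0 + 6470·3.8147e-05 = 0.24681091 V.
Error = 0.2468 − 0.24681091 = -1.09131e-05 V = -10.91 µV.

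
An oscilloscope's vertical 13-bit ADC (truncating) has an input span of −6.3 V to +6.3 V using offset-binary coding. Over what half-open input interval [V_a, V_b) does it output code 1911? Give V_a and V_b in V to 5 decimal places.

[-3.36072 V, -3.35918 V)

LSB = 12.6/2^13 = 1.538 mV.
V_a = V_low + 1911·LSB = -3.36072 V; V_b = V_low + 1912·LSB = -3.35918 V.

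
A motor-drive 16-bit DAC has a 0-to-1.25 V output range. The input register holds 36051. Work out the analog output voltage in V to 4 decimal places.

LSB = 1.25 V / 2^16 = 19.07 µV.
V_out = 0 + 36051 × 1.90735e-05 V = 0.687618 V.

0.6876 V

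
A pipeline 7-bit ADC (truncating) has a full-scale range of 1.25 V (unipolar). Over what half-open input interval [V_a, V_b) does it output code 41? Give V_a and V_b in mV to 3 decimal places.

LSB = 1.25/2^7 = 9.766 mV.
V_a = V_low + 41·LSB = 0.400391 V; V_b = V_low + 42·LSB = 0.410156 V.

[400.391 mV, 410.156 mV)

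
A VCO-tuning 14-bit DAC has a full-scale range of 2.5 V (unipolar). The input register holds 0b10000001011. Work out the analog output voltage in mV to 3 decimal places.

157.928 mV

LSB = 2.5 V / 2^14 = 152.59 µV.
Code 0b10000001011 = 1035 decimal.
V_out = 0 + 1035 × 0.000152588 V = 0.157928 V.
= 157.928 mV.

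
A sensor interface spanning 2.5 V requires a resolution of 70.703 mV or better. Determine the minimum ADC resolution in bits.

Number of steps required ≥ 2.5 V / 70.703 mV = 35.36.
Need 2^N ≥ 35.36; 2^5 = 32, 2^6 = 64.
Minimum N = 6.

6 bits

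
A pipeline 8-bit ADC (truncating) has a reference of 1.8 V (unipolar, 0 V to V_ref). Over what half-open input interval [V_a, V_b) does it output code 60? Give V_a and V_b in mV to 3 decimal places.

[421.875 mV, 428.906 mV)

LSB = 1.8/2^8 = 7.031 mV.
V_a = V_low + 60·LSB = 0.421875 V; V_b = V_low + 61·LSB = 0.428906 V.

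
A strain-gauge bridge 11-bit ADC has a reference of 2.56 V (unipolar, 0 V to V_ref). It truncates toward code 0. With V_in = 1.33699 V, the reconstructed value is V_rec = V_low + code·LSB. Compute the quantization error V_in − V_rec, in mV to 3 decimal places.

0.740 mV

One LSB is 2.56 V / 2048 = 1.250 mV.
(V_in − V_low)/LSB = (1.33699 − 0)/0.00125 = 1069.5920 → code 1069 (floor).
V_rec = 0 + 1069·0.00125 = 1.33625 V.
V_in − V_rec = 0.00074 V = 0.740 mV.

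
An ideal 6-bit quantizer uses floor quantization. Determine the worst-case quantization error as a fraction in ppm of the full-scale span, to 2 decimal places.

15625.00 ppm

Truncating → worst-case error = 1 LSB = V_FS/2^6, so 1e+06/64 = 15625 ppm of full scale.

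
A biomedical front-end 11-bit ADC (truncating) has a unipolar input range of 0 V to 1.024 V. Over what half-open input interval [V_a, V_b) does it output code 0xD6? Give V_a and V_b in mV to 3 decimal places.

[107.000 mV, 107.500 mV)

LSB = 1.024/2^11 = 0.500 mV.
Code 0xD6 = 214 decimal.
V_a = V_low + 214·LSB = 0.107 V; V_b = V_low + 215·LSB = 0.1075 V.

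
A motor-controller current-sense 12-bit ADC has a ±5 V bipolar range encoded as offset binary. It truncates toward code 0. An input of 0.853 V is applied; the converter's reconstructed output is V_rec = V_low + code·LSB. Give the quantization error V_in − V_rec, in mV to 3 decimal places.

0.949 mV

LSB = 10/2^12 = 2.441 mV.
(0.853 − (−5))/0.00244141 = 2397.3888; ⌊·⌋ gives code 2397.
Reconstructed: 0.85205078 V.
V_in − V_rec = 0.000949219 V = 0.949 mV.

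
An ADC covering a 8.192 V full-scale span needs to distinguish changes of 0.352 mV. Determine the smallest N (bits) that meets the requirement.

Number of steps required ≥ 8.192 V / 0.352 mV = 23272.73.
Need 2^N ≥ 23272.73; 2^14 = 16384, 2^15 = 32768.
Minimum N = 15.

15 bits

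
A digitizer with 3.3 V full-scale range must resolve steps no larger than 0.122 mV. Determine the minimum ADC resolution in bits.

Number of steps required ≥ 3.3 V / 0.122 mV = 27049.18.
Need 2^N ≥ 27049.18; 2^14 = 16384, 2^15 = 32768.
Minimum N = 15.

15 bits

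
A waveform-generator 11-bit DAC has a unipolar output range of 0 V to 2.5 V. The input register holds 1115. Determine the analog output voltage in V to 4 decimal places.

1.3611 V

LSB = 2.5 V / 2^11 = 1.221 mV.
V_out = 0 + 1115 × 0.0012207 V = 1.36108 V.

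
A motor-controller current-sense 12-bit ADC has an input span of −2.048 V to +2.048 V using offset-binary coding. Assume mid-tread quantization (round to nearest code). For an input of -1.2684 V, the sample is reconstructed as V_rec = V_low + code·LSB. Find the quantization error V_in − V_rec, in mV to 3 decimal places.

LSB = 4.096/2^12 = 1.000 mV.
(V_in − V_low)/LSB = (-1.2684 − (−2.048))/0.001 = 779.6000 → code 780 (round).
V_rec = (−2.048) + 780·0.001 = -1.268 V.
Difference: -0.0004 V → -0.400 mV.

-0.400 mV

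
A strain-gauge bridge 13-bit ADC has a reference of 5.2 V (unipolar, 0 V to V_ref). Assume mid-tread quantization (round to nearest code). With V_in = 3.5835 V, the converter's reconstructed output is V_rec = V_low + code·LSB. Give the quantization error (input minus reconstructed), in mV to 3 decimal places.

LSB = 5.2/2^13 = 0.635 mV.
(V_in − V_low)/LSB = (3.5835 − 0)/0.000634766 = 5645.3908 → code 5645 (round).
V_rec = 0 + 5645·0.000634766 = 3.583252 V.
Error = 3.5835 − 3.583252 = 0.000248047 V = 0.248 mV.

0.248 mV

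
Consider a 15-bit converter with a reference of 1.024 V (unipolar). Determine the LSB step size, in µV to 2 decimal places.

31.25 µV

Full-scale span = 1.024 V.
LSB = 1.024 / 2^15 = 1.024 / 32768 = 3.125e-05 V = 31.25 µV.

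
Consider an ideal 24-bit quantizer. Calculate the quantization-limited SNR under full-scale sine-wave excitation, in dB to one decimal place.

146.2 dB

SNR ≈ 6.02·N + 1.76 dB = 6.02·24 + 1.76 = 146.24 dB.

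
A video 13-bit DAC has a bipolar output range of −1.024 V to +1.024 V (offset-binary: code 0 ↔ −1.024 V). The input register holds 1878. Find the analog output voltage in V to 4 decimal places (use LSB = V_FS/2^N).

-0.5545 V

LSB = 2.048 V / 2^13 = 250.00 µV.
V_out = (−1.024) + 1878 × 0.00025 V = -0.5545 V.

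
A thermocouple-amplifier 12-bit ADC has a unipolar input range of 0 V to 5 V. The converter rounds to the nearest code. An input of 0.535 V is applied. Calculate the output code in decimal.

With 4096 levels over 5 V, one step is 1.221 mV.
(0.535 − 0) / 0.0012207 = 438.272 LSBs.
Round → code 438.

code 438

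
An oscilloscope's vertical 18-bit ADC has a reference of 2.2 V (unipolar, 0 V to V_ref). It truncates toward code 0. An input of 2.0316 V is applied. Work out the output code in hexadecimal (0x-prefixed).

code 0x3B19E (decimal 242078)

Full-scale span = 2.2 V; LSB = 2.2/2^18 = 8.39 µV.
(2.0316 − 0) / 8.39233e-06 = 242078.068 LSBs.
So the output code is 242078.
In hexadecimal (0x-prefixed): 0x3B19E.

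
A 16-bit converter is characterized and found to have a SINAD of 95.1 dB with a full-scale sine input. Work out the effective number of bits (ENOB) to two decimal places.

ENOB = (SINAD − 1.76) / 6.02 = (95.1 − 1.76)/6.02 = 15.505.

15.50 bits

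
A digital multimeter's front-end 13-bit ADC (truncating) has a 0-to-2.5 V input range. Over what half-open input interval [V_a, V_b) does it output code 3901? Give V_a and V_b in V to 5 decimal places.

LSB = 2.5/2^13 = 305.18 µV.
V_a = V_low + 3901·LSB = 1.19049 V; V_b = V_low + 3902·LSB = 1.1908 V.

[1.19049 V, 1.19080 V)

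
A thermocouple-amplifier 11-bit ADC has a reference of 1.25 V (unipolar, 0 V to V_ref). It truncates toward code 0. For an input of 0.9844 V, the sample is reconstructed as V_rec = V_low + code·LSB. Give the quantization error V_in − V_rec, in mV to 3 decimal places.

0.513 mV

Step size: 1.25 V ÷ 2^11 = 0.610 mV.
(0.9844 − 0)/0.000610352 = 1612.8410; ⌊·⌋ gives code 1612.
Reconstructed: 0.98388672 V.
Difference: 0.000513281 V → 0.513 mV.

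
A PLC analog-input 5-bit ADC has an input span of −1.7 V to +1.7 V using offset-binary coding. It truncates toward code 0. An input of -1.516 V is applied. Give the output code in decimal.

LSB = 3.4 V / 32 = 106.250 mV.
(V_in − V_low)/LSB = (-1.516 − (−1.7)) / 0.10625 = 1.732.
⌊·⌋(1.732) = 1.

code 1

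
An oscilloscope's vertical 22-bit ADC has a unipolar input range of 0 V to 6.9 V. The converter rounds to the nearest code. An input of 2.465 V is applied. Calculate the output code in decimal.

code 1498400

With 4194304 levels over 6.9 V, one step is 1.65 µV.
(2.465 − 0) / 1.64509e-06 = 1498399.907 LSBs.
So the output code is 1498400.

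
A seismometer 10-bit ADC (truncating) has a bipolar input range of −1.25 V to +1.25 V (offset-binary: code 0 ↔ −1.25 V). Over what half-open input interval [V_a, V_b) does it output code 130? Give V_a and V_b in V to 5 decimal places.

[-0.93262 V, -0.93018 V)

LSB = 2.5/2^10 = 2.441 mV.
V_a = V_low + 130·LSB = -0.932617 V; V_b = V_low + 131·LSB = -0.930176 V.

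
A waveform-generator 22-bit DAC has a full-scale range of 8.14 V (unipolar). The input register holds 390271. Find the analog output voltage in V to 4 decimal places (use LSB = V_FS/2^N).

0.7574 V

LSB = 8.14 V / 2^22 = 1.94 µV.
V_out = 0 + 390271 × 1.94073e-06 V = 0.75741 V.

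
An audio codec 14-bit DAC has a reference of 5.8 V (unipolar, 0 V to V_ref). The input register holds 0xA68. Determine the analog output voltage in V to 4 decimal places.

LSB = 5.8 V / 2^14 = 354.00 µV.
Code 0xA68 = 2664 decimal.
V_out = 0 + 2664 × 0.000354004 V = 0.943066 V.

0.9431 V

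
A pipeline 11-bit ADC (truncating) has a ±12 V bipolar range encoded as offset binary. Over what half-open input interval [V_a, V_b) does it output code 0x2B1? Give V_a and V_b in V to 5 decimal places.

LSB = 24/2^11 = 11.719 mV.
Code 0x2B1 = 689 decimal.
V_a = V_low + 689·LSB = -3.92578 V; V_b = V_low + 690·LSB = -3.91406 V.

[-3.92578 V, -3.91406 V)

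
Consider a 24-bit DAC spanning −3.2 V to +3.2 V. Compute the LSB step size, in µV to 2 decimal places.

0.38 µV

Full-scale span = 6.4 V.
LSB = 6.4 / 2^24 = 6.4 / 16777216 = 3.8147e-07 V = 0.38 µV.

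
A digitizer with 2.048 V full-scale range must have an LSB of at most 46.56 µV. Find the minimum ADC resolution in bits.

Number of steps required ≥ 2.048 V / 46.56 µV = 43986.25.
Need 2^N ≥ 43986.25; 2^15 = 32768, 2^16 = 65536.
Minimum N = 16.

16 bits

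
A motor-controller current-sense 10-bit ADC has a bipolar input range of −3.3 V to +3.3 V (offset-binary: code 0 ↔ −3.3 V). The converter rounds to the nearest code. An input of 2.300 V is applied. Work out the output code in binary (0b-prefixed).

Full-scale span = 6.6 V; LSB = 6.6/2^10 = 6.445 mV.
Input sits at 868.848 steps above V_low.
So the output code is 869.
In binary (0b-prefixed): 0b1101100101.

code 0b1101100101 (decimal 869)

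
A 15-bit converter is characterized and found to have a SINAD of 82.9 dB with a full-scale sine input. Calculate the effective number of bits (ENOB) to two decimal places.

ENOB = (SINAD − 1.76) / 6.02 = (82.9 − 1.76)/6.02 = 13.478.

13.48 bits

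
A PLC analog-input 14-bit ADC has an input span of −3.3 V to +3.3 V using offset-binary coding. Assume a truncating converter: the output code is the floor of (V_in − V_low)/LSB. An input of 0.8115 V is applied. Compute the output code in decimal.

code 10206

With 16384 levels over 6.6 V, one step is 402.83 µV.
Input sits at 10206.487 steps above V_low.
Floor → code 10206.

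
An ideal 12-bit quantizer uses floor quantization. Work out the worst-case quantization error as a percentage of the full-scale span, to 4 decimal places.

Truncating → worst-case error = 1 LSB = V_FS/2^12, so 100/4096 = 0.0244141 % of full scale.

0.0244 %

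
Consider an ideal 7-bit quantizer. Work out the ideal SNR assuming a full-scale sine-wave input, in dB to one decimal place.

43.9 dB

SNR ≈ 6.02·N + 1.76 dB = 6.02·7 + 1.76 = 43.90 dB.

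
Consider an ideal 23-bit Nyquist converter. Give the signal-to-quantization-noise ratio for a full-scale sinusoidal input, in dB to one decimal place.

140.2 dB

SNR ≈ 6.02·N + 1.76 dB = 6.02·23 + 1.76 = 140.22 dB.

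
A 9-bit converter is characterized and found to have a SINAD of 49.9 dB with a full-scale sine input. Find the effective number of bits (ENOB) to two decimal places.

ENOB = (SINAD − 1.76) / 6.02 = (49.9 − 1.76)/6.02 = 7.997.

8.00 bits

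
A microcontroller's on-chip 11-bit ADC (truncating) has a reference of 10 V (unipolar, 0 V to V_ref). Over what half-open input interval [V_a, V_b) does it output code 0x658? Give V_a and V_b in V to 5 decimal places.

LSB = 10/2^11 = 4.883 mV.
Code 0x658 = 1624 decimal.
V_a = V_low + 1624·LSB = 7.92969 V; V_b = V_low + 1625·LSB = 7.93457 V.

[7.92969 V, 7.93457 V)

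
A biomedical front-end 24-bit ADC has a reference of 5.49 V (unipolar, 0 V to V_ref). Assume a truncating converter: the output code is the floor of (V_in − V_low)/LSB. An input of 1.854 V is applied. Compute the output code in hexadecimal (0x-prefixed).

code 0x5673D4 (decimal 5665748)

Full-scale span = 5.49 V; LSB = 5.49/2^24 = 0.33 µV.
(V_in − V_low)/LSB = (1.854 − 0) / 3.27229e-07 = 5665748.354.
⌊·⌋(5665748.354) = 5665748.
In hexadecimal (0x-prefixed): 0x5673D4.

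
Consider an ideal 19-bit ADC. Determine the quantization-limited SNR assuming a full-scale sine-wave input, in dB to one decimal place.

SNR ≈ 6.02·N + 1.76 dB = 6.02·19 + 1.76 = 116.14 dB.

116.1 dB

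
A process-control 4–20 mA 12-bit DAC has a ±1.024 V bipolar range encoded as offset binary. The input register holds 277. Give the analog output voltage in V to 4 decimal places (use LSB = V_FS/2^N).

LSB = 2.048 V / 2^12 = 0.500 mV.
V_out = (−1.024) + 277 × 0.0005 V = -0.8855 V.

-0.8855 V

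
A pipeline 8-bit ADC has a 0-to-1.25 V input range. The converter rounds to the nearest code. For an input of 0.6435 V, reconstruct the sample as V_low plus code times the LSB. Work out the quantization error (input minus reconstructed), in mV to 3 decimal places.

-1.031 mV

One LSB is 1.25 V / 256 = 4.883 mV.
(0.6435 − 0)/0.00488281 = 131.7888; round gives code 132.
Reconstructed: 0.64453125 V.
Error = 0.6435 − 0.64453125 = -0.00103125 V = -1.031 mV.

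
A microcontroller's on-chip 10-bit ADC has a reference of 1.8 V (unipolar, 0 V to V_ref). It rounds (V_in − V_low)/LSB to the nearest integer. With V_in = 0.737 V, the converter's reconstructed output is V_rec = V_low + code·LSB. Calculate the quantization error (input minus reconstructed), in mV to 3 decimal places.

LSB = 1.8/2^10 = 1.758 mV.
Scaled input = 419.2711 LSBs, so code = 419.
Reconstructed: 0.73652344 V.
V_in − V_rec = 0.000476562 V = 0.477 mV.

0.477 mV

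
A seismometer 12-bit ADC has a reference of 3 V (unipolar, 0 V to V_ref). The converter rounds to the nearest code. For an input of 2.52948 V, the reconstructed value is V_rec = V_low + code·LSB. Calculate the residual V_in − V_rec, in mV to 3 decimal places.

LSB = 3/2^12 = 0.732 mV.
Scaled input = 3453.5834 LSBs, so code = 3454.
Reconstructed: 2.5297852 V.
Difference: -0.000305156 V → -0.305 mV.

-0.305 mV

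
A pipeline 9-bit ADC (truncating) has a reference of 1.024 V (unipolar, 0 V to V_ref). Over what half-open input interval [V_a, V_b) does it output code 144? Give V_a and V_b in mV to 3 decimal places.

[288.000 mV, 290.000 mV)

LSB = 1.024/2^9 = 2.000 mV.
V_a = V_low + 144·LSB = 0.288 V; V_b = V_low + 145·LSB = 0.29 V.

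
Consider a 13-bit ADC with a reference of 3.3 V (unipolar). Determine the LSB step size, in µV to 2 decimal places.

Full-scale span = 3.3 V.
LSB = 3.3 / 2^13 = 3.3 / 8192 = 0.000402832 V = 402.83 µV.

402.83 µV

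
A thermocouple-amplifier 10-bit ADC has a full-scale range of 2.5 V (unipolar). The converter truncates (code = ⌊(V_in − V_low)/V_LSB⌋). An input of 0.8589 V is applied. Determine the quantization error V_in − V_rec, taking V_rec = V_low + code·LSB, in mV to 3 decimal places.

Step size: 2.5 V ÷ 2^10 = 2.441 mV.
Scaled input = 351.8054 LSBs, so code = 351.
Reconstructed: 0.85693359 V.
Difference: 0.00196641 V → 1.966 mV.

1.966 mV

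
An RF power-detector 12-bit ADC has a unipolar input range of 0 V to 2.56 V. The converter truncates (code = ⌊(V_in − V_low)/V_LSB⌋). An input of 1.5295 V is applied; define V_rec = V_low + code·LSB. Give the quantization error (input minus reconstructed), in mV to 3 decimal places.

0.125 mV

LSB = 2.56/2^12 = 0.625 mV.
(1.5295 − 0)/0.000625 = 2447.2000; ⌊·⌋ gives code 2447.
V_rec = 0 + 2447·0.000625 = 1.529375 V.
Error = 1.5295 − 1.529375 = 0.000125 V = 0.125 mV.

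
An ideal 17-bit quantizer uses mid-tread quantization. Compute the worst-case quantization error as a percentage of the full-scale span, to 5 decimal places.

0.00038 %

Rounding → worst-case error = ½ LSB = V_FS/2^18, so 100/262144 = 0.00038147 % of full scale.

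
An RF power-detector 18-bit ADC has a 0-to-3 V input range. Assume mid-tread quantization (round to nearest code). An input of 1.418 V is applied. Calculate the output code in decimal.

code 123907

Full-scale span = 3 V; LSB = 3/2^18 = 11.44 µV.
(V_in − V_low)/LSB = (1.418 − 0) / 1.14441e-05 = 123906.731.
Round → code 123907.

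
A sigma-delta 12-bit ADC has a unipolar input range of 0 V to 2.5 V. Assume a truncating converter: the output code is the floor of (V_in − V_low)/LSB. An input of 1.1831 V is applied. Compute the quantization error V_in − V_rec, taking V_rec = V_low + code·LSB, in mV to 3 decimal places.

One LSB is 2.5 V / 4096 = 0.610 mV.
(V_in − V_low)/LSB = (1.1831 − 0)/0.000610352 = 1938.3910 → code 1938 (floor).
V_rec = 0 + 1938·0.000610352 = 1.1828613 V.
Difference: 0.000238672 V → 0.239 mV.

0.239 mV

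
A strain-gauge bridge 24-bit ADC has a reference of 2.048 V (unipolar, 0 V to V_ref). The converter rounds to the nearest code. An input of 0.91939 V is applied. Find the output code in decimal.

With 16777216 levels over 2.048 V, one step is 0.12 µV.
(0.91939 − 0) / 1.2207e-07 = 7531642.880 LSBs.
round(7531642.880) = 7531643.

code 7531643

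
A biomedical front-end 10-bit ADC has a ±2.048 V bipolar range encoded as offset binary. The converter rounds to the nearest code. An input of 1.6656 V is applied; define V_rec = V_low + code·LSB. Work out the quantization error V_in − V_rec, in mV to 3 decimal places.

1.600 mV

Step size: 4.096 V ÷ 2^10 = 4.000 mV.
(1.6656 − (−2.048))/0.004 = 928.4000; round gives code 928.
V_rec = (−2.048) + 928·0.004 = 1.664 V.
V_in − V_rec = 0.0016 V = 1.600 mV.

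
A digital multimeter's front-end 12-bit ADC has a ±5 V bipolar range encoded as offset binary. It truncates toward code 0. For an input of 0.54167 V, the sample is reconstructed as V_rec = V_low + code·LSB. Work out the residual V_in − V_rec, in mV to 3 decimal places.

2.119 mV

Step size: 10 V ÷ 2^12 = 2.441 mV.
(V_in − V_low)/LSB = (0.54167 − (−5))/0.00244141 = 2269.8680 → code 2269 (floor).
Code 2269 maps back to (−5) + 2269×0.00244141 V = 0.53955078 V.
Error = 0.54167 − 0.53955078 = 0.00211922 V = 2.119 mV.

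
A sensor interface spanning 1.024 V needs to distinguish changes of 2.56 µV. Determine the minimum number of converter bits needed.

Number of steps required ≥ 1.024 V / 2.56 µV = 400000.00.
Need 2^N ≥ 400000.00; 2^18 = 262144, 2^19 = 524288.
Minimum N = 19.

19 bits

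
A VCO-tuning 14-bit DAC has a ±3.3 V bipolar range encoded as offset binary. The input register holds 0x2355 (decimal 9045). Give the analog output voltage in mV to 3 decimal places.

343.616 mV

LSB = 6.6 V / 2^14 = 402.83 µV.
Code 0x2355 = 9045 decimal.
V_out = (−3.3) + 9045 × 0.000402832 V = 0.343616 V.
= 343.616 mV.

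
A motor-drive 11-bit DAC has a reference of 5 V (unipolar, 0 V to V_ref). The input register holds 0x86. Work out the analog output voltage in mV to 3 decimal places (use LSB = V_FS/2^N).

LSB = 5 V / 2^11 = 2.441 mV.
Code 0x86 = 134 decimal.
V_out = 0 + 134 × 0.00244141 V = 0.327148 V.
= 327.148 mV.

327.148 mV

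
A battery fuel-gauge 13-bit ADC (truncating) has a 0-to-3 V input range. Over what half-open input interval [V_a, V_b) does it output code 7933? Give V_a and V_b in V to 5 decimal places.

LSB = 3/2^13 = 366.21 µV.
V_a = V_low + 7933·LSB = 2.90515 V; V_b = V_low + 7934·LSB = 2.90552 V.

[2.90515 V, 2.90552 V)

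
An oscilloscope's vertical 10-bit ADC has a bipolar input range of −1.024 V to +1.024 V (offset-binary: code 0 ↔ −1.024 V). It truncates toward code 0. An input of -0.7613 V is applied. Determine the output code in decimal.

LSB = 2.048 V / 1024 = 2.000 mV.
(V_in − V_low)/LSB = (-0.7613 − (−1.024)) / 0.002 = 131.350.
Floor → code 131.

code 131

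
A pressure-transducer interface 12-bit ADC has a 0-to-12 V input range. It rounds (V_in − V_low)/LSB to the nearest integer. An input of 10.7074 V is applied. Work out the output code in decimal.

code 3655

Full-scale span = 12 V; LSB = 12/2^12 = 2.930 mV.
(10.7074 − 0) / 0.00292969 = 3654.793 LSBs.
Round → code 3655.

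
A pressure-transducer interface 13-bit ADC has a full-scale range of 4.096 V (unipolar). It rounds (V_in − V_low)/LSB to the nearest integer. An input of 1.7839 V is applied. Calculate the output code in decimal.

code 3568

LSB = 4.096 V / 8192 = 0.500 mV.
(V_in − V_low)/LSB = (1.7839 − 0) / 0.0005 = 3567.800.
So the output code is 3568.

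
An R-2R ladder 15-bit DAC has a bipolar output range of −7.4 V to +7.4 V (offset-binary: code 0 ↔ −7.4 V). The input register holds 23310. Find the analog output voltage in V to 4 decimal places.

LSB = 14.8 V / 2^15 = 451.66 µV.
V_out = (−7.4) + 23310 × 0.00045166 V = 3.1282 V.

3.1282 V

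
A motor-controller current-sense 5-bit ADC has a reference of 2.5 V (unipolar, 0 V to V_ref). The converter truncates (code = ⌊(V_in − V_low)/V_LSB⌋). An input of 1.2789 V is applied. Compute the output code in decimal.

LSB = 2.5 V / 32 = 78.125 mV.
(1.2789 − 0) / 0.078125 = 16.370 LSBs.
So the output code is 16.

code 16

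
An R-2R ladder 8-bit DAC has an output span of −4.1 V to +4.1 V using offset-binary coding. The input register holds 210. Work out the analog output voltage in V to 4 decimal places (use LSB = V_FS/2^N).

LSB = 8.2 V / 2^8 = 32.031 mV.
V_out = (−4.1) + 210 × 0.0320312 V = 2.62656 V.

2.6266 V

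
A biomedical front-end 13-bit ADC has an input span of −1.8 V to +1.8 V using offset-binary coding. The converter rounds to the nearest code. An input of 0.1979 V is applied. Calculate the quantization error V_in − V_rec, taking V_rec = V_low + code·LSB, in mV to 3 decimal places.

LSB = 3.6/2^13 = 439.45 µV.
Scaled input = 4546.3324 LSBs, so code = 4546.
V_rec = (−1.8) + 4546·0.000439453 = 0.19775391 V.
Error = 0.1979 − 0.19775391 = 0.000146094 V = 0.146 mV.

0.146 mV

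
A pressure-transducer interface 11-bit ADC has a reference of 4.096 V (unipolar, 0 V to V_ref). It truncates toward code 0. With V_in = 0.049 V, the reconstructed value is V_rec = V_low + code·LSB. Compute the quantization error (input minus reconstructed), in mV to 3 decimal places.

Step size: 4.096 V ÷ 2^11 = 2.000 mV.
(V_in − V_low)/LSB = (0.049 − 0)/0.002 = 24.5000 → code 24 (floor).
Reconstructed: 0.048 V.
V_in − V_rec = 0.001 V = 1.000 mV.

1.000 mV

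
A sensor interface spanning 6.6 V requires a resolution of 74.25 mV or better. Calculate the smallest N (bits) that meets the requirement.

7 bits

Number of steps required ≥ 6.6 V / 74.25 mV = 88.89.
Need 2^N ≥ 88.89; 2^6 = 64, 2^7 = 128.
Minimum N = 7.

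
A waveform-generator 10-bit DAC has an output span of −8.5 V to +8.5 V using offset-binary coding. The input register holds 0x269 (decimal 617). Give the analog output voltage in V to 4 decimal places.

LSB = 17 V / 2^10 = 16.602 mV.
Code 0x269 = 617 decimal.
V_out = (−8.5) + 617 × 0.0166016 V = 1.74316 V.

1.7432 V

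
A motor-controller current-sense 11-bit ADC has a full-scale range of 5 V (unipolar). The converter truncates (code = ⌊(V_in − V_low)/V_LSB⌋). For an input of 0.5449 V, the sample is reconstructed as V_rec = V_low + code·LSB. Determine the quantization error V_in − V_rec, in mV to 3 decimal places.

0.466 mV

Step size: 5 V ÷ 2^11 = 2.441 mV.
(0.5449 − 0)/0.00244141 = 223.1910; ⌊·⌋ gives code 223.
Code 223 maps back to 0 + 223×0.00244141 V = 0.54443359 V.
V_in − V_rec = 0.000466406 V = 0.466 mV.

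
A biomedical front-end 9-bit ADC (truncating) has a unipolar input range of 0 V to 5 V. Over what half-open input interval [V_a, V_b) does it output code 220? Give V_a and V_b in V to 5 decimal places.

LSB = 5/2^9 = 9.766 mV.
V_a = V_low + 220·LSB = 2.14844 V; V_b = V_low + 221·LSB = 2.1582 V.

[2.14844 V, 2.15820 V)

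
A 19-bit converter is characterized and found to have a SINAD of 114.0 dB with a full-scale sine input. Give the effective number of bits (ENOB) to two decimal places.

ENOB = (SINAD − 1.76) / 6.02 = (114.0 − 1.76)/6.02 = 18.645.

18.64 bits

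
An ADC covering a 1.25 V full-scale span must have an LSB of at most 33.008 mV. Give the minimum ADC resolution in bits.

6 bits

Number of steps required ≥ 1.25 V / 33.008 mV = 37.87.
Need 2^N ≥ 37.87; 2^5 = 32, 2^6 = 64.
Minimum N = 6.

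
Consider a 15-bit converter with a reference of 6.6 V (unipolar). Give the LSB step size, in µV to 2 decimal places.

Full-scale span = 6.6 V.
LSB = 6.6 / 2^15 = 6.6 / 32768 = 0.000201416 V = 201.42 µV.

201.42 µV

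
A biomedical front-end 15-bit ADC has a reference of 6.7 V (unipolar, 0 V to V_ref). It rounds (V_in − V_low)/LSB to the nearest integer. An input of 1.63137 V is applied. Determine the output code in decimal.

code 7979

With 32768 levels over 6.7 V, one step is 204.47 µV.
Input sits at 7978.617 steps above V_low.
round(7978.617) = 7979.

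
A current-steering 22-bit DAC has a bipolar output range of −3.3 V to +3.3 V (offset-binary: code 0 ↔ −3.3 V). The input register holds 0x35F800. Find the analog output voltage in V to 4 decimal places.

2.2655 V

LSB = 6.6 V / 2^22 = 1.57 µV.
Code 0x35F800 = 3536896 decimal.
V_out = (−3.3) + 3536896 × 1.57356e-06 V = 2.26553 V.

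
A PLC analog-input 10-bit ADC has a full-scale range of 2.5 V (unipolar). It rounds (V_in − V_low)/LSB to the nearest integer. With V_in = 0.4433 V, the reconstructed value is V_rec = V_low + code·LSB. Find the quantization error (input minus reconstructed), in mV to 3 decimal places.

-1.036 mV

Step size: 2.5 V ÷ 2^10 = 2.441 mV.
Scaled input = 181.5757 LSBs, so code = 182.
V_rec = 0 + 182·0.00244141 = 0.44433594 V.
Error = 0.4433 − 0.44433594 = -0.00103594 V = -1.036 mV.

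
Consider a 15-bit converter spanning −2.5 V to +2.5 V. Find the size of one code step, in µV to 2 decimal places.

Full-scale span = 5 V.
LSB = 5 / 2^15 = 5 / 32768 = 0.000152588 V = 152.59 µV.

152.59 µV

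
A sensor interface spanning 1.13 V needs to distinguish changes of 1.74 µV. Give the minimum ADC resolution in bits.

20 bits

Number of steps required ≥ 1.13 V / 1.74 µV = 649425.29.
Need 2^N ≥ 649425.29; 2^19 = 524288, 2^20 = 1048576.
Minimum N = 20.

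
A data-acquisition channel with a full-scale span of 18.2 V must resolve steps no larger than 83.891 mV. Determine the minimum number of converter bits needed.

Number of steps required ≥ 18.2 V / 83.891 mV = 216.95.
Need 2^N ≥ 216.95; 2^7 = 128, 2^8 = 256.
Minimum N = 8.

8 bits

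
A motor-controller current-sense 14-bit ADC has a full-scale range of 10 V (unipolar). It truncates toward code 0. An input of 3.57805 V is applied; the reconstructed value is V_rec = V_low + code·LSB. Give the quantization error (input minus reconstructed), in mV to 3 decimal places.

Step size: 10 V ÷ 2^14 = 0.610 mV.
(V_in − V_low)/LSB = (3.57805 − 0)/0.000610352 = 5862.2771 → code 5862 (floor).
Code 5862 maps back to 0 + 5862×0.000610352 V = 3.5778809 V.
V_in − V_rec = 0.000169141 V = 0.169 mV.

0.169 mV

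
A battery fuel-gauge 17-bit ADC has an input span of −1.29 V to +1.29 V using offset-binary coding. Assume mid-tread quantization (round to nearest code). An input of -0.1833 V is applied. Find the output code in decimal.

code 56224

With 131072 levels over 2.58 V, one step is 19.68 µV.
(-0.1833 − (−1.29)) / 1.96838e-05 = 56223.792 LSBs.
round(56223.792) = 56224.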